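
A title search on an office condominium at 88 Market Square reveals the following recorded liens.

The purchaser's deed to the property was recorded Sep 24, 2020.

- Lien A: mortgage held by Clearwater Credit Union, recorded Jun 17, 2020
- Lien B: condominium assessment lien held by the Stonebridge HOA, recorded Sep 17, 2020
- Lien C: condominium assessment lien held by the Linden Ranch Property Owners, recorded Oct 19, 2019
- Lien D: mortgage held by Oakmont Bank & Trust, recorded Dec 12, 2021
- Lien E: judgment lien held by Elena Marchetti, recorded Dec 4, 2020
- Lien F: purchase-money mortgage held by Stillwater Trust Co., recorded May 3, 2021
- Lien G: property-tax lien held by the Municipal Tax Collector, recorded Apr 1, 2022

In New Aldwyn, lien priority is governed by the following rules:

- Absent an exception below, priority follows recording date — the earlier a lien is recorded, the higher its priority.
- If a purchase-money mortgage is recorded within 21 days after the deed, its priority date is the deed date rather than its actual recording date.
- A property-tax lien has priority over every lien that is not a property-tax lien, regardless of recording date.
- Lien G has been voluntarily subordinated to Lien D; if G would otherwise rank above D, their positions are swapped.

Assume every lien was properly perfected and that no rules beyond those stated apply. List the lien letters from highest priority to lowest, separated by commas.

D, C, A, B, E, F, G

First, effective dates: F was recorded 221 days after the deed — beyond 21 days — so no relation-back applies.
As a property-tax lien, G is senior to every other lien.
Remaining liens by effective date: C (Oct 19, 2019), A (Jun 17, 2020), B (Sep 17, 2020), E (Dec 4, 2020), F (May 3, 2021), D (Dec 12, 2021).
The subordination applies — G was senior to D — so G and D swap.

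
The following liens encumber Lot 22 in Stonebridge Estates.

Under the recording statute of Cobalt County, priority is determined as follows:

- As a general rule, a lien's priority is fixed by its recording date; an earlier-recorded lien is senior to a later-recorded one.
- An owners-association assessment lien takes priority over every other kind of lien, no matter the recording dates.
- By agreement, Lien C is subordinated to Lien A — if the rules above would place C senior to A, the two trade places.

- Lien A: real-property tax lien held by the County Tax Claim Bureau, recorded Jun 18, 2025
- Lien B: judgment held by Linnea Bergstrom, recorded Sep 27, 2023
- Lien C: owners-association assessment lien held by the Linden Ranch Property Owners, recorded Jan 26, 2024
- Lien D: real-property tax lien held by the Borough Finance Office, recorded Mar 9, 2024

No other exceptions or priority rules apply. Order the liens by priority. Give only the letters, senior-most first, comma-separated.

A, B, D, C

C is an owners-association assessment lien and takes priority over every other lien.
Among the remaining liens, by effective date: B (Sep 27, 2023), D (Mar 9, 2024), A (Jun 18, 2025).
C would otherwise be senior to A, so under the subordination agreement C and A exchange positions.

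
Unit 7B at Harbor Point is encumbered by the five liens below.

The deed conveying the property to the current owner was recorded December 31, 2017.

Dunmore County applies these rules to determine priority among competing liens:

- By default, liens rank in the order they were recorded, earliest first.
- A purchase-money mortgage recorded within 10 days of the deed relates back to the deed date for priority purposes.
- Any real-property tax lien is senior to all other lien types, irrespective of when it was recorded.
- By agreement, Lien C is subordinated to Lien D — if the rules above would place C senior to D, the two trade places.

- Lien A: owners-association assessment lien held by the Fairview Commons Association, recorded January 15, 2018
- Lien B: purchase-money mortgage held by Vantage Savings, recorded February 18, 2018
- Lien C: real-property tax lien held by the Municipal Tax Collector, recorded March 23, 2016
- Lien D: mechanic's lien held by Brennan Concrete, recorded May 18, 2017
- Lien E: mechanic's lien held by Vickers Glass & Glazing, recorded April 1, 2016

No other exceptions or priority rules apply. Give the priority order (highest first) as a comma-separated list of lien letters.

Adjusting effective dates: B missed the 10-day window (49 days after the deed), so its recording date stands.
As a real-property tax lien, C is senior to every other lien.
The other liens, earliest effective date first: E (April 1, 2016), D (May 18, 2017), A (January 15, 2018), B (February 18, 2018).
C would otherwise be senior to D, so under the subordination agreement C and D exchange positions.

D, E, C, A, B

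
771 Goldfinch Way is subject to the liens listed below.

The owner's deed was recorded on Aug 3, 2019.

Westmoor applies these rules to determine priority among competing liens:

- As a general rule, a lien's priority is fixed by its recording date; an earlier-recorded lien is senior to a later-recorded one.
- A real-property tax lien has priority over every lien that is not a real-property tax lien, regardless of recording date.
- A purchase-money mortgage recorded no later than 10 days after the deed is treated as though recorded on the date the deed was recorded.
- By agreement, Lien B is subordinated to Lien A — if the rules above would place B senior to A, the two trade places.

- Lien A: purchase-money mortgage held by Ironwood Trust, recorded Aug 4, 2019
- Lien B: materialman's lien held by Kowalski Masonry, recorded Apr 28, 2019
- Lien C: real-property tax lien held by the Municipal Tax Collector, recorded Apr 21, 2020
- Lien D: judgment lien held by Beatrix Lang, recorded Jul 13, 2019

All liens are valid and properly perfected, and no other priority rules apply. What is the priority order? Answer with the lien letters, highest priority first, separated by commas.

C, A, D, B

Effective dates: A's effective date is the deed date, Aug 3, 2019.
C, as a real-property tax lien, has superpriority and ranks first.
Remaining liens by effective date: B (Apr 28, 2019), D (Jul 13, 2019), A (Aug 3, 2019).
The subordination applies — B was senior to A — so B and A swap.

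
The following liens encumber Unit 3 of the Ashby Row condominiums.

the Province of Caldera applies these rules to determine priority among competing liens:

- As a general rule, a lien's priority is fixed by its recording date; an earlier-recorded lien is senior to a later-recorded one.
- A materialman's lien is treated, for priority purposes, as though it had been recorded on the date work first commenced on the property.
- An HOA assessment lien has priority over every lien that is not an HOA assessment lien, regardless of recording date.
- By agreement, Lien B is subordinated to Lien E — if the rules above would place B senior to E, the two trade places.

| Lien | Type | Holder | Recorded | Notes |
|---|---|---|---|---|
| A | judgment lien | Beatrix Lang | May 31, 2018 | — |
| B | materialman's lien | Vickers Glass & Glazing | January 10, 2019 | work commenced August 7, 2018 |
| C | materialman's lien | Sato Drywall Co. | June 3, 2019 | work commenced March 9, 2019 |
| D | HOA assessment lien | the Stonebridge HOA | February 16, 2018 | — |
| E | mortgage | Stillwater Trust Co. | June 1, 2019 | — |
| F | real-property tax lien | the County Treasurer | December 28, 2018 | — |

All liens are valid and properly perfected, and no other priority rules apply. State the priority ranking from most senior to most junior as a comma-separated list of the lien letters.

D, A, E, F, C, B

Effective dates: B relates back to August 7, 2018 (work commenced); C is treated as recorded March 9, 2019, the work-commencement date.
As an HOA assessment lien, D is senior to every other lien.
The other liens, earliest effective date first: A (May 31, 2018), B (August 7, 2018), F (December 28, 2018), C (March 9, 2019), E (June 1, 2019).
B is senior to E before the subordination, so the two trade places.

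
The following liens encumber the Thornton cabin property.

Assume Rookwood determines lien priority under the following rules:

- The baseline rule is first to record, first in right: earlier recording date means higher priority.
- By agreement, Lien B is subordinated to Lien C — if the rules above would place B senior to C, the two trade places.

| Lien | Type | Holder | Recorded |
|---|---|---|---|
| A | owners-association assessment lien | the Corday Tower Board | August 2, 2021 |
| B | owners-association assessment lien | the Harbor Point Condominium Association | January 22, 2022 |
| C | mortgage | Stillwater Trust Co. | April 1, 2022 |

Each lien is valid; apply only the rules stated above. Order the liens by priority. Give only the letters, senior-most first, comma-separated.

By effective date, earliest first: A (August 2, 2021), B (January 22, 2022), C (April 1, 2022).
Because B would otherwise rank above C, the subordination swaps them.

A, C, B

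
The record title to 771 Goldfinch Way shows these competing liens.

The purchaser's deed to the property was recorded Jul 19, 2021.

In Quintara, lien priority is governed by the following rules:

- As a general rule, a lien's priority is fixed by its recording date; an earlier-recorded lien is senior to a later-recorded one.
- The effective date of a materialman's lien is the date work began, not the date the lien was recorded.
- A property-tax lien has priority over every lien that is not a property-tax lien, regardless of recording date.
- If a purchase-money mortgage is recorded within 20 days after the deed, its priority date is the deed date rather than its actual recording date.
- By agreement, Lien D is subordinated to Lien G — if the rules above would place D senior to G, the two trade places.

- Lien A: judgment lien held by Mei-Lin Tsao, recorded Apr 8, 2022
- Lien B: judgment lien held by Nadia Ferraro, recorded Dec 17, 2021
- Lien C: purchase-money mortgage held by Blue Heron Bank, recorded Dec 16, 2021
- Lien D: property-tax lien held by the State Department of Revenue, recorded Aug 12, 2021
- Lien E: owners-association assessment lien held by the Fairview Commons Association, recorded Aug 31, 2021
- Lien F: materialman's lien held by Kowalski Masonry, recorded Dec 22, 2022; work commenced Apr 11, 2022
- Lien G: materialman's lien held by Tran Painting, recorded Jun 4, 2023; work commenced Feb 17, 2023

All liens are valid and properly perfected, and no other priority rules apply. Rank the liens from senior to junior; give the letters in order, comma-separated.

Effective dates: C was recorded 150 days after the deed, outside the 20-day window, so it keeps its recording date; F relates back to Apr 11, 2022 (work commenced); G relates back to Feb 17, 2023 (work commenced).
D, as a property-tax lien, has superpriority and ranks first.
Remaining liens by effective date: E (Aug 31, 2021), C (Dec 16, 2021), B (Dec 17, 2021), A (Apr 8, 2022), F (Apr 11, 2022), G (Feb 17, 2023).
D is senior to G before the subordination, so the two trade places.

G, E, C, B, A, F, D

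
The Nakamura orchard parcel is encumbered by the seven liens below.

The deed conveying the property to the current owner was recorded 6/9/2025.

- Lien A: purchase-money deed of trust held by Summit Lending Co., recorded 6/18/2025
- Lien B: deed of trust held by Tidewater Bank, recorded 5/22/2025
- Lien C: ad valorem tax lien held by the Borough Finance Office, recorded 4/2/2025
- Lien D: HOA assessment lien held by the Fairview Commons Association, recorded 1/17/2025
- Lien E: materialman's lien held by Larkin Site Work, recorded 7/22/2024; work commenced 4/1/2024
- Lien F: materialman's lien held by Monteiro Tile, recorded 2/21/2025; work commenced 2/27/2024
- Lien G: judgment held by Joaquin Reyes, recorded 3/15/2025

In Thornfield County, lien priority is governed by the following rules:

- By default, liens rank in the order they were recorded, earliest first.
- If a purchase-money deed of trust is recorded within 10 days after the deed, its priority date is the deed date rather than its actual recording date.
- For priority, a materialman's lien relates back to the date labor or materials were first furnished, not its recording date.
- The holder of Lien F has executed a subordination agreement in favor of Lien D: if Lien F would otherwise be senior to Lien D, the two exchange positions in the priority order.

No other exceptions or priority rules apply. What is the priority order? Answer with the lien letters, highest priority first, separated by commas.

D, E, F, G, C, B, A

Adjusting effective dates: A's effective date is the deed date, 6/9/2025; E relates back to 4/1/2024 (work commenced); F relates back to 2/27/2024 (work commenced).
By effective date, earliest first: F (2/27/2024), E (4/1/2024), D (1/17/2025), G (3/15/2025), C (4/2/2025), B (5/22/2025), A (6/9/2025).
F is senior to D before the subordination, so the two trade places.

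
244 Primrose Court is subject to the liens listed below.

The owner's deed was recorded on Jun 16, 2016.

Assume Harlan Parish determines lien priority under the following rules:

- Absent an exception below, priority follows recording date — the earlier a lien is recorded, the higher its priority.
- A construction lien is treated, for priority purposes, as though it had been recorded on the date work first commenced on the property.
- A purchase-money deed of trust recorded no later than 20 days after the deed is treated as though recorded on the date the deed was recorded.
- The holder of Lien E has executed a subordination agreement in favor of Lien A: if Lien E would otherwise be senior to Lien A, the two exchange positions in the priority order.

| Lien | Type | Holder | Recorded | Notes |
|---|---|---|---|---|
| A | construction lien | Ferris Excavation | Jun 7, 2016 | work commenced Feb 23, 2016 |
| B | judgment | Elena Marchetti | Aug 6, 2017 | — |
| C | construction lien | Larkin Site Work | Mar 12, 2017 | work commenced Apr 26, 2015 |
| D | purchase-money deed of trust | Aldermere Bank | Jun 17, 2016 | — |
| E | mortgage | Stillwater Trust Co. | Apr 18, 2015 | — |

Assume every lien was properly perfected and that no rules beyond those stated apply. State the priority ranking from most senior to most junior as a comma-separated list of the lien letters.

Effective dates: A's effective date is Feb 23, 2016, when work began; C relates back to Apr 26, 2015 (work commenced); D was recorded within the 20-day window, so its effective date is the deed date Jun 16, 2016.
Sorted by effective date: E (Apr 18, 2015), C (Apr 26, 2015), A (Feb 23, 2016), D (Jun 16, 2016), B (Aug 6, 2017).
The subordination applies — E was senior to A — so E and A swap.

A, C, E, D, B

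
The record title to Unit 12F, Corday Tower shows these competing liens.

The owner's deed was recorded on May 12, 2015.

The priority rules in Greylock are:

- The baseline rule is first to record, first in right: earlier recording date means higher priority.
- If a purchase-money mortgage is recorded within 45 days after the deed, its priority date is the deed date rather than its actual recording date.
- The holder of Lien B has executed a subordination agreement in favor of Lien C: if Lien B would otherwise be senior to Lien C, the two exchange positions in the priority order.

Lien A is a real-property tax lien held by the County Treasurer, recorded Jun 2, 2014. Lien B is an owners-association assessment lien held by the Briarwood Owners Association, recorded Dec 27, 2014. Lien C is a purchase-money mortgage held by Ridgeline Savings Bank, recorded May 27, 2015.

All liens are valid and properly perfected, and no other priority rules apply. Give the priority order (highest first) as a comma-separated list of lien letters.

A, C, B

Effective dates: C's effective date is the deed date, May 12, 2015.
By effective date, earliest first: A (Jun 2, 2014), B (Dec 27, 2014), C (May 12, 2015).
Because B would otherwise rank above C, the subordination swaps them.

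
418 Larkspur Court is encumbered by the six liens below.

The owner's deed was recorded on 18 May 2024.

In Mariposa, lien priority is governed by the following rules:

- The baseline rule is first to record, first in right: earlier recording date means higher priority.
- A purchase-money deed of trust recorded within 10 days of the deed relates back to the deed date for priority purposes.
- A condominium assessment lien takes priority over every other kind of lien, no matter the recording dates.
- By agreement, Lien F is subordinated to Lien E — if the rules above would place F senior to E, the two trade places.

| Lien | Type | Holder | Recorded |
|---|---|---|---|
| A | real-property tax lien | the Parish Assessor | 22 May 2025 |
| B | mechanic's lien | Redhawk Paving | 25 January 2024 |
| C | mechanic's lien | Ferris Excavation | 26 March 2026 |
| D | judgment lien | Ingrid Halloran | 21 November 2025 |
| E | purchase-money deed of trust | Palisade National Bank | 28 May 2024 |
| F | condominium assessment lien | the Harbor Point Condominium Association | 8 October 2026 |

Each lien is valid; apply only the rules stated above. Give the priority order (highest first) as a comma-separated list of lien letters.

E, B, F, A, D, C

Adjusting effective dates: E's effective date is the deed date, 18 May 2024.
F, as a condominium assessment lien, has superpriority and ranks first.
Remaining liens by effective date: B (25 January 2024), E (18 May 2024), A (22 May 2025), D (21 November 2025), C (26 March 2026).
Because F would otherwise rank above E, the subordination swaps them.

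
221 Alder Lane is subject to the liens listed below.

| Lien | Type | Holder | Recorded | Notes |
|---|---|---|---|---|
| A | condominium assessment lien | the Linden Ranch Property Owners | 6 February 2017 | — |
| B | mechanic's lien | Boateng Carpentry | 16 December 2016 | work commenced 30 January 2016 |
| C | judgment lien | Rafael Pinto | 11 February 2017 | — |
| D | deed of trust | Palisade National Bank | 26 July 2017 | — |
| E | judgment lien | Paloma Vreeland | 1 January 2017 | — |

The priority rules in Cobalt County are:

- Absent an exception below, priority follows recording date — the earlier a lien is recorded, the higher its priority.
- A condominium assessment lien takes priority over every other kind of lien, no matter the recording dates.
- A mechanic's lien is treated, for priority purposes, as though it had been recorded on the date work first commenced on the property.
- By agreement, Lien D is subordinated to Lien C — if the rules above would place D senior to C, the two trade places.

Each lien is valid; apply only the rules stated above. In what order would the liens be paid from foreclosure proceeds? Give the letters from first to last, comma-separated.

First, effective dates: B relates back to 30 January 2016 (work commenced).
As a condominium assessment lien, A is senior to every other lien.
Among the remaining liens, by effective date: B (30 January 2016), E (1 January 2017), C (11 February 2017), D (26 July 2017).
D already ranks below C; the subordination has no effect.

A, B, E, C, D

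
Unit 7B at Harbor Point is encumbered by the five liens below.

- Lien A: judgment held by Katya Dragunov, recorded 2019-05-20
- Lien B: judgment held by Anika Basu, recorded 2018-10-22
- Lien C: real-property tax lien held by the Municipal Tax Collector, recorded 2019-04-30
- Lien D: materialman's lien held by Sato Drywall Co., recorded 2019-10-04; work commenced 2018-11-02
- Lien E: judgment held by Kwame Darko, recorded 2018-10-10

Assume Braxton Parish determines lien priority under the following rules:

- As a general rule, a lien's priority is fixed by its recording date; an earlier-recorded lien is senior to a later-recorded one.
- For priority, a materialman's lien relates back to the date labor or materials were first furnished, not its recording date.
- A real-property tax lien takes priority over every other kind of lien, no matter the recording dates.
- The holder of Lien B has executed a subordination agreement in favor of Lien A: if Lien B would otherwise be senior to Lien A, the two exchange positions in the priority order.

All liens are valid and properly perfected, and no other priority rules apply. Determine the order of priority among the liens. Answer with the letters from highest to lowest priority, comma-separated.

C, E, A, D, B

Adjusting effective dates: D's effective date is 2018-11-02, when work began.
As a real-property tax lien, C is senior to every other lien.
The other liens, earliest effective date first: E (2018-10-10), B (2018-10-22), D (2018-11-02), A (2019-05-20).
B would otherwise be senior to A, so under the subordination agreement B and A exchange positions.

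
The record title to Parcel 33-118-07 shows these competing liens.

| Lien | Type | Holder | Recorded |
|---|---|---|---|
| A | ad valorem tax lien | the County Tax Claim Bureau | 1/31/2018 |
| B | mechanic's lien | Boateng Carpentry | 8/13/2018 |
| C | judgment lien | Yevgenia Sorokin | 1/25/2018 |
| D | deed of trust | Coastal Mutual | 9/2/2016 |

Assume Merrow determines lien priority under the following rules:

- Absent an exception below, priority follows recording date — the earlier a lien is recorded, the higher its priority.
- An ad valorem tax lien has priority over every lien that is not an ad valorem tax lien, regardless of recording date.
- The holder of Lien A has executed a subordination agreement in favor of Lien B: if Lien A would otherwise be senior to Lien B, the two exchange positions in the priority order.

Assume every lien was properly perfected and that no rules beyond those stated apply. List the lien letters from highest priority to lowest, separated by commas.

B, D, C, A

A, as an ad valorem tax lien, has superpriority and ranks first.
The other liens, earliest effective date first: D (9/2/2016), C (1/25/2018), B (8/13/2018).
The subordination applies — A was senior to B — so A and B swap.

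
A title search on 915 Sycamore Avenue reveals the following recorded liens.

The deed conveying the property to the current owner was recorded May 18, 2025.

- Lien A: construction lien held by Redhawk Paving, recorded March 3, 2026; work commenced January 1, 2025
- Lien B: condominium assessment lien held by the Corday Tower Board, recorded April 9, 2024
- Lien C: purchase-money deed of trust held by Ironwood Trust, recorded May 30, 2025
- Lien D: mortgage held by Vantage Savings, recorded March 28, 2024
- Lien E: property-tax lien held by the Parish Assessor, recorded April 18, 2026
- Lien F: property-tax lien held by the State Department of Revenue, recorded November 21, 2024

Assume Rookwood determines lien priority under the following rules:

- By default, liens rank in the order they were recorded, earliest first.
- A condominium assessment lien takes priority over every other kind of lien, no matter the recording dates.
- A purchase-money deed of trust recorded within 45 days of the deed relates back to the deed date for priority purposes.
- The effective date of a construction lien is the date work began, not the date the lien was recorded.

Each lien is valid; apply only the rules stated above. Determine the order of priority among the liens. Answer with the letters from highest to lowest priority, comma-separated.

B, D, F, A, C, E

First, effective dates: A's effective date is January 1, 2025, when work began; C's effective date is the deed date, May 18, 2025.
As a condominium assessment lien, B is senior to every other lien.
Ordering the rest by effective date: D (March 28, 2024), F (November 21, 2024), A (January 1, 2025), C (May 18, 2025), E (April 18, 2026).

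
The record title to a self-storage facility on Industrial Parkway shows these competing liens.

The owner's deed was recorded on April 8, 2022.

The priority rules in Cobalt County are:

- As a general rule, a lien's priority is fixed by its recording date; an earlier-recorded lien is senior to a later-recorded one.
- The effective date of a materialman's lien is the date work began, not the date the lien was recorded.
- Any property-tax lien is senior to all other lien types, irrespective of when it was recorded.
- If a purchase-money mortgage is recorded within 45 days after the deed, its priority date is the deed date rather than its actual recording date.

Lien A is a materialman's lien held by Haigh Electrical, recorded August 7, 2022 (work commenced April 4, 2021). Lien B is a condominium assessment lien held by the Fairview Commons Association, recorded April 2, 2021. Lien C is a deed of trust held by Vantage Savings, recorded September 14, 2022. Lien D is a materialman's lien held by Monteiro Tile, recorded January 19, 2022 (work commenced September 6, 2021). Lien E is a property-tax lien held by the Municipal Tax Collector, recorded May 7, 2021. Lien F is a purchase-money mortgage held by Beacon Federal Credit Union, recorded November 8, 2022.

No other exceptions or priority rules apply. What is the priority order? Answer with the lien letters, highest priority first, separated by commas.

Effective dates: A is treated as recorded April 4, 2021, the work-commencement date; D relates back to September 6, 2021 (work commenced); F was recorded 214 days after the deed — beyond 45 days — so no relation-back applies.
E is a property-tax lien and takes priority over every other lien.
The other liens, earliest effective date first: B (April 2, 2021), A (April 4, 2021), D (September 6, 2021), C (September 14, 2022), F (November 8, 2022).

E, B, A, D, C, F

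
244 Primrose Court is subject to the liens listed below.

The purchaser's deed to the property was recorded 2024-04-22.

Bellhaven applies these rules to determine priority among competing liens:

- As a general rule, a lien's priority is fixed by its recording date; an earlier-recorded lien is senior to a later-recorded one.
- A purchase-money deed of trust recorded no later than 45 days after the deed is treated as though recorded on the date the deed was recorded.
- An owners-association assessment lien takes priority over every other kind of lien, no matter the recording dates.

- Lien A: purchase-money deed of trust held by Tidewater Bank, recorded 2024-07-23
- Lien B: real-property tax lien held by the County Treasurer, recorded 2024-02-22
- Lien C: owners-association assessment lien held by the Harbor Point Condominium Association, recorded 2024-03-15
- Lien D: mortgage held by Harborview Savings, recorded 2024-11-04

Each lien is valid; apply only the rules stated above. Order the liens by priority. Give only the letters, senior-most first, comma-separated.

Effective dates after the stated exceptions: A missed the 45-day window (92 days after the deed), so its recording date stands.
As an owners-association assessment lien, C is senior to every other lien.
The other liens, earliest effective date first: B (2024-02-22), A (2024-07-23), D (2024-11-04).

C, B, A, D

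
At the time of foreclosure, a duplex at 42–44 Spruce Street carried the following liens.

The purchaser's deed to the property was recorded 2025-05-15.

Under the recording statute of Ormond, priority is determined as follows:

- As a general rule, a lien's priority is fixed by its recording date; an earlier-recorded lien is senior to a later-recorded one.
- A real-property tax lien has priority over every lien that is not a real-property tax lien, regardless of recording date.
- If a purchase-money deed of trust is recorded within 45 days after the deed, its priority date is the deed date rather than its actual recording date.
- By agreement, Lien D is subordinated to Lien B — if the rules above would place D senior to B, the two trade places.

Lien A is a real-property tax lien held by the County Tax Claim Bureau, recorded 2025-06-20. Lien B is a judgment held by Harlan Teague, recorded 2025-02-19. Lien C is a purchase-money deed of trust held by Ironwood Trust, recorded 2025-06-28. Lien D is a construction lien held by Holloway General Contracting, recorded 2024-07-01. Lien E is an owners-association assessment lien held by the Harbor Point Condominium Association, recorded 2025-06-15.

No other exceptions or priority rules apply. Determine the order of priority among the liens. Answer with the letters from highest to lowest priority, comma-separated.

A, B, D, C, E

Effective dates after the stated exceptions: C relates back to the deed date 2025-05-15.
A, as a real-property tax lien, has superpriority and ranks first.
Among the remaining liens, by effective date: D (2024-07-01), B (2025-02-19), C (2025-05-15), E (2025-06-15).
D is senior to B before the subordination, so the two trade places.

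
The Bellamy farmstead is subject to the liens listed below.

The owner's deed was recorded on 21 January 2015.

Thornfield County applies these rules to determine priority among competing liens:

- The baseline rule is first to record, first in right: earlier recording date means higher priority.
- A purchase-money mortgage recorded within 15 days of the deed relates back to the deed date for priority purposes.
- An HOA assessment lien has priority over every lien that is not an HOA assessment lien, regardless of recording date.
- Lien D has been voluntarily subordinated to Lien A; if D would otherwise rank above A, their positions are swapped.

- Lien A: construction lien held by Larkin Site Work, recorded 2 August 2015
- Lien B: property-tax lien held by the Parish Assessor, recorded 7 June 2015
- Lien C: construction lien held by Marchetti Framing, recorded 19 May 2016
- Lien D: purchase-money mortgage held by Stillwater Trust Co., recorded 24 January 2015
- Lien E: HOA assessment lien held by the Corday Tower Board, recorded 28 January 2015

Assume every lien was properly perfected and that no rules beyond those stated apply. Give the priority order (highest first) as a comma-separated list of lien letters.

E, A, B, D, C

Effective dates: D's effective date is the deed date, 21 January 2015.
E is an HOA assessment lien and takes priority over every other lien.
Ordering the rest by effective date: D (21 January 2015), B (7 June 2015), A (2 August 2015), C (19 May 2016).
Because D would otherwise rank above A, the subordination swaps them.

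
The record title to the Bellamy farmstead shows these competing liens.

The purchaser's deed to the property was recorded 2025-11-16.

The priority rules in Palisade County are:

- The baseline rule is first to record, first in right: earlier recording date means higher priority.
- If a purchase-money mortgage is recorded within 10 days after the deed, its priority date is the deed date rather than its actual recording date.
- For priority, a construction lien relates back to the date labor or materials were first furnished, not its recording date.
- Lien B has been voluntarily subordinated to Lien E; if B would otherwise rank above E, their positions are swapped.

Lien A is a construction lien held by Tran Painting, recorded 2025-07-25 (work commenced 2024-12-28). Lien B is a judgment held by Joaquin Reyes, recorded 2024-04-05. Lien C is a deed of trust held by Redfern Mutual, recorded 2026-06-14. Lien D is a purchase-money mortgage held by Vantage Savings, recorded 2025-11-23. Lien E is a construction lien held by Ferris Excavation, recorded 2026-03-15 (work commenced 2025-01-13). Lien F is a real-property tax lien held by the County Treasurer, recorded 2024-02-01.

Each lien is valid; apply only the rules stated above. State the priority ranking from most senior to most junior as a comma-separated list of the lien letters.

F, E, A, B, D, C

Adjusting effective dates: A's effective date is 2024-12-28, when work began; D relates back to the deed date 2025-11-16; E is treated as recorded 2025-01-13, the work-commencement date.
Sorted by effective date: F (2024-02-01), B (2024-04-05), A (2024-12-28), E (2025-01-13), D (2025-11-16), C (2026-06-14).
The subordination applies — B was senior to E — so B and E swap.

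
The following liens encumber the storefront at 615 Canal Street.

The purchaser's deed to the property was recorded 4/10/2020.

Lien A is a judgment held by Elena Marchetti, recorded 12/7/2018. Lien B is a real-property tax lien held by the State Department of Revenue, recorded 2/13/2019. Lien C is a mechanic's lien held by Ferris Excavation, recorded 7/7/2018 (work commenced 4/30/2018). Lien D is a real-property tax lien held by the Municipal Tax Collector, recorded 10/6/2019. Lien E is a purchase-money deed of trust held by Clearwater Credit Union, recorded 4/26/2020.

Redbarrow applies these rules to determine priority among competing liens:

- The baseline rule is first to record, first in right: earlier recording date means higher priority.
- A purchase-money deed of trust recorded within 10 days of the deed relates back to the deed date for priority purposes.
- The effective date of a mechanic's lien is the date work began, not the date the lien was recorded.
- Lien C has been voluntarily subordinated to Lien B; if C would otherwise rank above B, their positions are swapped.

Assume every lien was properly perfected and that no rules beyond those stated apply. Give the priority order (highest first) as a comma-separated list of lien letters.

B, A, C, D, E

Adjusting effective dates: C's effective date is 4/30/2018, when work began; E was recorded 16 days after the deed, outside the 10-day window, so it keeps its recording date.
By effective date: C (4/30/2018), A (12/7/2018), B (2/13/2019), D (10/6/2019), E (4/26/2020).
C is senior to B before the subordination, so the two trade places.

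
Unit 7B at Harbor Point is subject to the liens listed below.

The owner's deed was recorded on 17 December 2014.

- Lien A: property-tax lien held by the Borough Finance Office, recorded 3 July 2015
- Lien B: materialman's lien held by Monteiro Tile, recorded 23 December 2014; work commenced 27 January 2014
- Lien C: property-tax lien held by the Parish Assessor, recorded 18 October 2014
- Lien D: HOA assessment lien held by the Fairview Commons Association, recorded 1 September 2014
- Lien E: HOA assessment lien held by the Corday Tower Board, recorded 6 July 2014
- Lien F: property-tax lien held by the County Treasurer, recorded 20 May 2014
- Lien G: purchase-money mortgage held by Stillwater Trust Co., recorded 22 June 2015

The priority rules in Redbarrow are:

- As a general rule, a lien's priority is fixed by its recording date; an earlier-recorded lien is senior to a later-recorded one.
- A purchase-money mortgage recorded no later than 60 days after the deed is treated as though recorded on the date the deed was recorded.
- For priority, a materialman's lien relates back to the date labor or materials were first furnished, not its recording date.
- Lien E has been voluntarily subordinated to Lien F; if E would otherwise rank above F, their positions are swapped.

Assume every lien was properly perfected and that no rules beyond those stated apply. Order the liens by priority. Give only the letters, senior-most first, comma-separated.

Effective dates after the stated exceptions: B relates back to 27 January 2014 (work commenced); G was recorded 187 days after the deed — beyond 60 days — so no relation-back applies.
By effective date, earliest first: B (27 January 2014), F (20 May 2014), E (6 July 2014), D (1 September 2014), C (18 October 2014), G (22 June 2015), A (3 July 2015).
E already ranks below F; the subordination has no effect.

B, F, E, D, C, G, A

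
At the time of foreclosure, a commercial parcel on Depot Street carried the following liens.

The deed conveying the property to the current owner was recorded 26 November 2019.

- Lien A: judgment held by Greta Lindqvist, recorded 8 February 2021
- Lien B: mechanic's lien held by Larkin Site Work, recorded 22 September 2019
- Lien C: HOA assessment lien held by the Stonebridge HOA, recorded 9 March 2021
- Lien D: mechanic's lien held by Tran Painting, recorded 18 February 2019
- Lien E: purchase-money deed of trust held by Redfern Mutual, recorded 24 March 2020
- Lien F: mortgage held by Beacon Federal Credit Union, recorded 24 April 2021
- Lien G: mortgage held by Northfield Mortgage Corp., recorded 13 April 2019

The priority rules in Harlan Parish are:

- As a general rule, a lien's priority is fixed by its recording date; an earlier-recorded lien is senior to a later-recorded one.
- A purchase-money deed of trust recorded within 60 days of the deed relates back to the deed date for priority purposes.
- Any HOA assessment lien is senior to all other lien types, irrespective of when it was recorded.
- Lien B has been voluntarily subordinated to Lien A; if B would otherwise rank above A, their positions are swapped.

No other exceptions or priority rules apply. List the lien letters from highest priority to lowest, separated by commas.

First, effective dates: E missed the 60-day window (119 days after the deed), so its recording date stands.
C is an HOA assessment lien, so it outranks all other liens regardless of date.
Among the remaining liens, by effective date: D (18 February 2019), G (13 April 2019), B (22 September 2019), E (24 March 2020), A (8 February 2021), F (24 April 2021).
Because B would otherwise rank above A, the subordination swaps them.

C, D, G, A, E, B, F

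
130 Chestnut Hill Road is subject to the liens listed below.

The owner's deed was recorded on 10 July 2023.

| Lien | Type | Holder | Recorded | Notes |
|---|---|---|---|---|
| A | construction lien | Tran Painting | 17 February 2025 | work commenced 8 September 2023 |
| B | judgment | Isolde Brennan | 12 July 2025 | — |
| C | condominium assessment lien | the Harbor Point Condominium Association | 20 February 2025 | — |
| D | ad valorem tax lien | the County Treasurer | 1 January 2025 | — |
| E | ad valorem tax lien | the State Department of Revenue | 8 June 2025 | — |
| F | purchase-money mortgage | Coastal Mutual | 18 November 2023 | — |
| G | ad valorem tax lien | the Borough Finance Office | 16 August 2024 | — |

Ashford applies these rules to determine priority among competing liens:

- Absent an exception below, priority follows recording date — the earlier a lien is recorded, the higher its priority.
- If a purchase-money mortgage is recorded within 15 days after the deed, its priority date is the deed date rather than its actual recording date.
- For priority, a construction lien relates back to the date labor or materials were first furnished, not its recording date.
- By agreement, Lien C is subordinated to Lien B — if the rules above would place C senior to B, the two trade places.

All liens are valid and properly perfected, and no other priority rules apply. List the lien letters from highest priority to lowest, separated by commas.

A, F, G, D, B, E, C

First, effective dates: A relates back to 8 September 2023 (work commenced); F missed the 15-day window (131 days after the deed), so its recording date stands.
Ordering by effective date: A (8 September 2023), F (18 November 2023), G (16 August 2024), D (1 January 2025), C (20 February 2025), E (8 June 2025), B (12 July 2025).
C is senior to B before the subordination, so the two trade places.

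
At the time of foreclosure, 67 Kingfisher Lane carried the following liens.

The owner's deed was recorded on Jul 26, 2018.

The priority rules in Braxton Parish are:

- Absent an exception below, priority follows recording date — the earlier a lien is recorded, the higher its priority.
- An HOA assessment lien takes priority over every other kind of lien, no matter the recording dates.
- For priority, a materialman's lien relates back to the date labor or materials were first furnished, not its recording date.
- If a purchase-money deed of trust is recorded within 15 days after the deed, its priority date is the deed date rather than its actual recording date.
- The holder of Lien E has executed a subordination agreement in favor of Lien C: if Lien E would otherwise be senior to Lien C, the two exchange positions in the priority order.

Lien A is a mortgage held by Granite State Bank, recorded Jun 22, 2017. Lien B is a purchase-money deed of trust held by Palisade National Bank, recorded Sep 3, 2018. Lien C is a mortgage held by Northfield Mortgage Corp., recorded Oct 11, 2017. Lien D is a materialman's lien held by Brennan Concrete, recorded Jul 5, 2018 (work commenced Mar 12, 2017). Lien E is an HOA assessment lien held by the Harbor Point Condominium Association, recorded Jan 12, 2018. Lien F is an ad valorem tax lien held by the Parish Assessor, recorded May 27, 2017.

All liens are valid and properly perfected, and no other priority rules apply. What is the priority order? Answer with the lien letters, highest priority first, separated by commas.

Effective dates: B was recorded 39 days after the deed — beyond 15 days — so no relation-back applies; D is treated as recorded Mar 12, 2017, the work-commencement date.
E, as an HOA assessment lien, has superpriority and ranks first.
Among the remaining liens, by effective date: D (Mar 12, 2017), F (May 27, 2017), A (Jun 22, 2017), C (Oct 11, 2017), B (Sep 3, 2018).
E is senior to C before the subordination, so the two trade places.

C, D, F, A, E, B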